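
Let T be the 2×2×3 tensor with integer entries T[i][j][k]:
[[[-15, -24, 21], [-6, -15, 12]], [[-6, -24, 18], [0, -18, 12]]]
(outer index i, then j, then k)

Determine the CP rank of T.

2

Lower bound: the mode-1 unfolding of T (rows indexed by i, columns by (j,k) = (0,0), (0,1), (0,2), (1,0), (1,1), (1,2)) is [[-15, -24, 21, -6, -15, 12], [-6, -24, 18, 0, -18, 12]].
There the 2×2 minor on rows i ∈ {0, 1}, columns (j,k) ∈ {(0,0), (0,1)} is det [[-15, -24], [-6, -24]] = 216 ≠ 0, so this unfolding has rank ≥ 2; CP rank is at least every unfolding rank, so rank(T) ≥ 2. (This is only a lower bound: in general the CP rank may exceed every unfolding rank, so we still need to exhibit 2 rank-1 terms summing to T.)
Upper bound — finding two terms. Write S_k = T[:,:,k] for the frontal slices: S₀ = [[-15, -6], [-6, 0]], S₁ = [[-24, -15], [-24, -18]], S₂ = [[21, 12], [18, 12]].
If T = a₁ ⊗ b₁ ⊗ c₁ + a₂ ⊗ b₂ ⊗ c₂ then each S_k = c₁[k]·a₁b₁ᵀ + c₂[k]·a₂b₂ᵀ. S₀ and S₁ are linearly independent, so a₁b₁ᵀ and a₂b₂ᵀ must span the same plane of matrices: they are the rank-1 matrices of the form x·S₀ + y·S₁.
det(x·S₀ + y·S₁) is −36·x² + 36·xy + 72·y² = (-36)·(x − 2·y)(x + y), vanishing at (x:y) = (2:1) and (1:-1).
M₁ = 2·S₀ + S₁ = [[-54, -27], [-36, -18]] = (-9)·(3, 2)(2, 1)ᵀ and M₂ = S₀ − S₁ = [[9, 9], [18, 18]] = 9·(1, 2)(1, 1)ᵀ, so take a₁ = (3, 2), b₁ = (2, 1), a₂ = (1, 2), b₂ = (1, 1).
Each slice is an integer combination of E₁ = a₁b₁ᵀ and E₂ = a₂b₂ᵀ: S₀ = −3·E₁ + 3·E₂, S₁ = −3·E₁ − 6·E₂, S₂ = 3·E₁ + 3·E₂; reading off coefficients, c₁ = (-3, -3, 3) and c₂ = (3, -6, 3).
Hence T = (3, 2) ⊗ (2, 1) ⊗ (-3, -3, 3) + (1, 2) ⊗ (1, 1) ⊗ (3, -6, 3), so rank(T) ≤ 2.
These bounds meet, so rank(T) = 2.
Check entry T[1,0,0] = -6: (2)·(2)·(-3) + (2)·(1)·(3) = -6.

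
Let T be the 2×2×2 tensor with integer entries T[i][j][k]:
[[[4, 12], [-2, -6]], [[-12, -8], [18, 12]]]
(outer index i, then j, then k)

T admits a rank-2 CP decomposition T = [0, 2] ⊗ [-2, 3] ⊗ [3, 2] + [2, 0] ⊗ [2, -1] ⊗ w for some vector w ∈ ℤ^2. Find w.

w = [1, 3]

Subtract the known terms from T to get the rank-1 residual R = [2, 0] ⊗ [2, -1] ⊗ w, so R[i,j,k] = a[i]·b[j]·w[k]. Pick indices with nonzero a[0]·b[0] = (2)·(2) = 4. Only the fibre through (0,0,·) is needed: R[0,0,:] = T[0,0,:] − Σₗ aₗ[0]bₗ[0]cₗ = [4, 12] − (0)·(-2)·[3, 2] = [4, 12]. Then w[k] = R[0,0,k] / 4 for each k, giving w = [4, 12] / 4 = [1, 3].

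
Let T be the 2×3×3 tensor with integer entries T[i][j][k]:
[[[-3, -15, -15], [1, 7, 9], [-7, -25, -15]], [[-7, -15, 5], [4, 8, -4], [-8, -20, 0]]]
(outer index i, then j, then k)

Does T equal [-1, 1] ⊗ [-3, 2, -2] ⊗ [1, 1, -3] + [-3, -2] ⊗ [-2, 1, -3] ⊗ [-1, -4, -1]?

Reconstruct entry (0,0,1) from the claimed factors: Σₗ aₗ[0]bₗ[0]cₗ[1] = (-1)·(-3)·(1) + (-3)·(-2)·(-4) = -21, but T[0,0,1] = -15. The claim is false.

No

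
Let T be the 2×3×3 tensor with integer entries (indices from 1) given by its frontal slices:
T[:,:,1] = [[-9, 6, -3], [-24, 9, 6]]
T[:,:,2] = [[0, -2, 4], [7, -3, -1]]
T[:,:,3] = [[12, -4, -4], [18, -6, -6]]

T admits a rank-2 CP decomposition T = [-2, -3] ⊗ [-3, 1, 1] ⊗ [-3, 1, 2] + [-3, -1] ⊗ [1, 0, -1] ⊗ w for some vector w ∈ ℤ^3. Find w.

w = [-3, 2, 0]

Subtract the known terms from T to get the rank-1 residual R = [-3, -1] ⊗ [1, 0, -1] ⊗ w, so R[i,j,k] = a[i]·b[j]·w[k]. Pick indices with nonzero a[1]·b[1] = (-3)·(1) = -3. Only the fibre through (1,1,·) is needed: R[1,1,:] = T[1,1,:] − Σₗ aₗ[1]bₗ[1]cₗ = [-9, 0, 12] − (-2)·(-3)·[-3, 1, 2] = [9, -6, 0]. Then w[k] = R[1,1,k] / -3 for each k, giving w = [9, -6, 0] / -3 = [-3, 2, 0].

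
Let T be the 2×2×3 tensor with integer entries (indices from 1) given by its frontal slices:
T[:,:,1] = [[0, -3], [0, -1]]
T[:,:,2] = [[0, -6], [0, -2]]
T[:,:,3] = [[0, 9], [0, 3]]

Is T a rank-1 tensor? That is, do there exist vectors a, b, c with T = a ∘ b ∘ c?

If T = a ∘ b ∘ c then every fibre of T is a multiple of the corresponding factor, so read the factors off the fibres through the nonzero entry T[1,2,1] = -3.
The mode-1 fibre T[:,2,1] = [-3, -1] gives a = [3, 1] (primitive direction); the mode-2 fibre T[1,:,1] = [0, -3] gives b = [0, 1]; then c[k] = T[1,2,k] / (a[1]·b[2]) = [-3, -6, 9] / 3 = [-1, -2, 3].
Expanding [3, 1] ∘ [0, 1] ∘ [-1, -2, 3] reproduces all 12 entries of T, so T = [3, 1] ∘ [0, 1] ∘ [-1, -2, 3] and rank(T) ≤ 1.
Equivalently every frontal slice T[:,:,k] is c[k] times the rank-1 matrix [3, 1] ∘ [0, 1]. So T has rank 1 (it is nonzero).

Yes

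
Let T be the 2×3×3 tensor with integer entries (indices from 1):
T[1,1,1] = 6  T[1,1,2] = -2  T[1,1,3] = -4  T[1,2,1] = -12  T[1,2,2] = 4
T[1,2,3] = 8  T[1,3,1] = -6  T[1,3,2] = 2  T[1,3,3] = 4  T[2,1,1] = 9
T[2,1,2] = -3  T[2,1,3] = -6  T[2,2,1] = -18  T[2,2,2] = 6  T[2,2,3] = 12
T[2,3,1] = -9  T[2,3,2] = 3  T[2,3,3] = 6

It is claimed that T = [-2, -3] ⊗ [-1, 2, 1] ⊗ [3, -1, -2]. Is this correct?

Reconstruct entrywise from the claimed factors. For example, T[2,2,3] = 12 and Σₗ aₗ[2]bₗ[2]cₗ[3] = (-3)·(2)·(-2) = 12; checking all 18 entries, every one matches. The claim holds.

Yes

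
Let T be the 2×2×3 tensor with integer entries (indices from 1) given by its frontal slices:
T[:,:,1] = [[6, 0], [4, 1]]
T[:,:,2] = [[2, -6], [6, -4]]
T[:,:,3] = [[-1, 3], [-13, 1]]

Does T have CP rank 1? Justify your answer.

The mode-3 unfolding of T (rows indexed by k, columns by (i,j) = (1,1), (1,2), (2,1), (2,2)) is [[6, 0, 4, 1], [2, -6, 6, -4], [-1, 3, -13, 1]].
There the 3×3 minor on rows k ∈ {1, 2, 3}, columns (i,j) ∈ {(1,1), (1,2), (2,1)} is det [[6, 0, 4], [2, -6, 6], [-1, 3, -13]] = 360 ≠ 0, so this unfolding has rank ≥ 3; CP rank is at least every unfolding rank, so rank(T) ≥ 3.
In particular rank(T) ≥ 3 > 1, so T is not rank-1.

No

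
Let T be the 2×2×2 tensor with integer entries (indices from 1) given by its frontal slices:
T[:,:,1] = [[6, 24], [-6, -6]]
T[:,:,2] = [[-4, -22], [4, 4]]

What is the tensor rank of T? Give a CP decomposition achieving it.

rank(T) = 2

Lower bound: in the mode-3 unfolding of T (rows indexed by k, columns by (i,j)) the 2×2 minor on rows k ∈ {1, 2}, columns (i,j) ∈ {(1,1), (1,2)} is det [[6, 24], [-4, -22]] = -36 ≠ 0, so that unfolding has rank ≥ 2 and hence rank(T) ≥ 2 (CP rank is at least every unfolding rank, though it can be larger).
Upper bound: with S_k = T[:,:,k], the two rank-1 terms a₁b₁ᵀ, a₂b₂ᵀ are the rank-1 members of the pencil x·S₁ + y·S₂.
det(x·S₁ + y·S₂) is 108·x² − 180·xy + 72·y² = 36·(3·x − 2·y)(x − y), vanishing at (x:y) = (2:3) and (1:1).
M₁ = 2·S₁ + 3·S₂ = [[0, -18], [0, 0]] = (-18)·[1, 0][0, 1]ᵀ and M₂ = S₁ + S₂ = [[2, 2], [-2, -2]] = 2·[1, -1][1, 1]ᵀ, so take a₁ = [1, 0], b₁ = [0, 1], a₂ = [1, -1], b₂ = [1, 1].
Each slice is an integer combination of E₁ = a₁b₁ᵀ and E₂ = a₂b₂ᵀ: S₁ = 18·E₁ + 6·E₂, S₂ = −18·E₁ − 4·E₂; reading off coefficients, c₁ = [18, -18] and c₂ = [6, -4].
Hence T = [1, 0] ⊗ [0, 1] ⊗ [18, -18] + [1, -1] ⊗ [1, 1] ⊗ [6, -4], so rank(T) ≤ 2.
These bounds meet, so rank(T) = 2.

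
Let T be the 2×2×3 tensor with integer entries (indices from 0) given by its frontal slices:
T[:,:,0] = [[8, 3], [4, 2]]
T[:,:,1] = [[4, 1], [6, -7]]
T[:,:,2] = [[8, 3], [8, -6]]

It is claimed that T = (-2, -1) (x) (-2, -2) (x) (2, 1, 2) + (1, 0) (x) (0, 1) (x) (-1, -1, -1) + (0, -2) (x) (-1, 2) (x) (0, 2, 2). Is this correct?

No

Reconstruct entry (0,1,0) from the claimed factors: Σₗ aₗ[0]bₗ[1]cₗ[0] = (-2)·(-2)·(2) + (1)·(1)·(-1) + (0)·(2)·(0) = 7, but T[0,1,0] = 3. The claim is false.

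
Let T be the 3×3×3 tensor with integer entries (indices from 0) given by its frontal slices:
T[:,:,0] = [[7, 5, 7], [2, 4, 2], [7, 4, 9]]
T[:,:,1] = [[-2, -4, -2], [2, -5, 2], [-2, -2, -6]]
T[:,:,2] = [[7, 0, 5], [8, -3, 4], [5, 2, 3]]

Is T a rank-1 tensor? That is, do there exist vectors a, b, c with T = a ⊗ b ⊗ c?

No

The mode-1 unfolding of T (rows indexed by i, columns by (j,k) = (0,0), (0,1), (0,2), (1,0), (1,1), (1,2), (2,0), (2,1), (2,2)) is [[7, -2, 7, 5, -4, 0, 7, -2, 5], [2, 2, 8, 4, -5, -3, 2, 2, 4], [7, -2, 5, 4, -2, 2, 9, -6, 3]].
There the 3×3 minor on rows i ∈ {0, 1, 2}, columns (j,k) ∈ {(0,0), (0,1), (0,2)} is det [[7, -2, 7], [2, 2, 8], [7, -2, 5]] = -36 ≠ 0, so this unfolding has rank ≥ 3; CP rank is at least every unfolding rank, so rank(T) ≥ 3.
In particular rank(T) ≥ 3 > 1, so T is not rank-1.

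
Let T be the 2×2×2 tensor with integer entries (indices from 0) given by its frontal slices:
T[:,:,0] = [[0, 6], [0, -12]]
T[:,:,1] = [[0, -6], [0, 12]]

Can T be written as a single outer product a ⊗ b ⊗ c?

If T = a ⊗ b ⊗ c then every fibre of T is a multiple of the corresponding factor, so read the factors off the fibres through the nonzero entry T[0,1,0] = 6.
The mode-1 fibre T[:,1,0] = [6, -12] gives a = [1, -2] (primitive direction); the mode-2 fibre T[0,:,0] = [0, 6] gives b = [0, 1]; then c[k] = T[0,1,k] / (a[0]·b[1]) = [6, -6] / 1 = [6, -6].
Expanding [1, -2] ⊗ [0, 1] ⊗ [6, -6] reproduces all 8 entries of T, so T = [1, -2] ⊗ [0, 1] ⊗ [6, -6] and rank(T) ≤ 1.
Equivalently every frontal slice T[:,:,k] is c[k] times the rank-1 matrix [1, -2] ⊗ [0, 1]. So T has rank 1 (it is nonzero).

Yes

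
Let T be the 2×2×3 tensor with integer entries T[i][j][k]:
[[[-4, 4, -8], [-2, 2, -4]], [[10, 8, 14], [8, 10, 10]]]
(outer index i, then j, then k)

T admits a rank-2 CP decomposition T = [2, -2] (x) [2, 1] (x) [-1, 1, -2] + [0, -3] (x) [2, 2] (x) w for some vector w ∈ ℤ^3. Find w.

Subtract the known terms from T to get the rank-1 residual R = [0, -3] (x) [2, 2] (x) w, so R[i,j,k] = a[i]·b[j]·w[k]. Pick indices with nonzero a[1]·b[0] = (-3)·(2) = -6. Only the fibre through (1,0,·) is needed: R[1,0,:] = T[1,0,:] − Σₗ aₗ[1]bₗ[0]cₗ = [10, 8, 14] − (-2)·(2)·[-1, 1, -2] = [6, 12, 6]. Then w[k] = R[1,0,k] / -6 for each k, giving w = [6, 12, 6] / -6 = [-1, -2, -1].

w = [-1, -2, -1]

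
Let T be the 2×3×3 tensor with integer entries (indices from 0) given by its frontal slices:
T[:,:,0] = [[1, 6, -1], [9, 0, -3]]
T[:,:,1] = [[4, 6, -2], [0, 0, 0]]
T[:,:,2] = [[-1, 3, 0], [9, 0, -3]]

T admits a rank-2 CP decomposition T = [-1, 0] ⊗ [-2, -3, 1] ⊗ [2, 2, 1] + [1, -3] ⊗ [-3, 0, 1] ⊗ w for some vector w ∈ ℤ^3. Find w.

w = [1, 0, 1]

Subtract the known terms from T to get the rank-1 residual R = [1, -3] ⊗ [-3, 0, 1] ⊗ w, so R[i,j,k] = a[i]·b[j]·w[k]. Pick indices with nonzero a[0]·b[0] = (1)·(-3) = -3. Only the fibre through (0,0,·) is needed: R[0,0,:] = T[0,0,:] − Σₗ aₗ[0]bₗ[0]cₗ = [1, 4, -1] − (-1)·(-2)·[2, 2, 1] = [-3, 0, -3]. Then w[k] = R[0,0,k] / -3 for each k, giving w = [-3, 0, -3] / -3 = [1, 0, 1].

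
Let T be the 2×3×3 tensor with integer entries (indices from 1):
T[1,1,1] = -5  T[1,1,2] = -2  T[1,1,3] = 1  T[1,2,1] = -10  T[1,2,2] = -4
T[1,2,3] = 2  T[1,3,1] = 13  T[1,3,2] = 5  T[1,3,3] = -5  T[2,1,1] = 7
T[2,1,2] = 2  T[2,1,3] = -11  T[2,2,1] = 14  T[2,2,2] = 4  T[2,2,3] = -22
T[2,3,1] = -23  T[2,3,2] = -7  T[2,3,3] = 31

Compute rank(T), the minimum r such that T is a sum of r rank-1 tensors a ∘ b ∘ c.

Lower bound: the mode-3 unfolding of T (rows indexed by k, columns by (i,j) = (1,1), (1,2), (1,3), (2,1), (2,2), (2,3)) is [[-5, -10, 13, 7, 14, -23], [-2, -4, 5, 2, 4, -7], [1, 2, -5, -11, -22, 31]].
There the 2×2 minor on rows k ∈ {1, 2}, columns (i,j) ∈ {(1,1), (1,3)} is det [[-5, 13], [-2, 5]] = 1 ≠ 0, so this unfolding has rank ≥ 2; CP rank is at least every unfolding rank, so rank(T) ≥ 2. (Flattening ranks never certify an upper bound on CP rank; for that we must actually write T with 2 rank-1 terms.)
Upper bound — finding two terms. Write S_k = T[:,:,k] for the frontal slices: S₁ = [[-5, -10, 13], [7, 14, -23]], S₂ = [[-2, -4, 5], [2, 4, -7]], S₃ = [[1, 2, -5], [-11, -22, 31]].
If T = a₁ ∘ b₁ ∘ c₁ + a₂ ∘ b₂ ∘ c₂ then each S_k = c₁[k]·a₁b₁ᵀ + c₂[k]·a₂b₂ᵀ. S₁ and S₂ are linearly independent, so a₁b₁ᵀ and a₂b₂ᵀ must span the same plane of matrices: they are the rank-1 matrices of the form x·S₁ + y·S₂.
The 2×2 minor of x·S₁ + y·S₂ on rows {1,2}, columns {1,3} is 24·x² + 20·xy + 4·y² = 4·(2·x + y)(3·x + y), vanishing at (x:y) = (1:-2) and (1:-3).
M₁ = S₁ − 2·S₂ = [[-1, -2, 3], [3, 6, -9]] = −[1, -3][1, 2, -3]ᵀ and M₂ = S₁ − 3·S₂ = [[1, 2, -2], [1, 2, -2]] = [1, 1][1, 2, -2]ᵀ, so take a₁ = [1, -3], b₁ = [1, 2, -3], a₂ = [1, 1], b₂ = [1, 2, -2].
Each slice is an integer combination of E₁ = a₁b₁ᵀ and E₂ = a₂b₂ᵀ: S₁ = −3·E₁ − 2·E₂, S₂ = −E₁ − E₂, S₃ = 3·E₁ − 2·E₂; reading off coefficients, c₁ = [-3, -1, 3] and c₂ = [-2, -1, -2].
Hence T = [1, -3] ∘ [1, 2, -3] ∘ [-3, -1, 3] + [1, 1] ∘ [1, 2, -2] ∘ [-2, -1, -2], so rank(T) ≤ 2.
These bounds meet, so rank(T) = 2.
Check entry T[1,1,2] = -2: (1)·(1)·(-1) + (1)·(1)·(-1) = -2.

2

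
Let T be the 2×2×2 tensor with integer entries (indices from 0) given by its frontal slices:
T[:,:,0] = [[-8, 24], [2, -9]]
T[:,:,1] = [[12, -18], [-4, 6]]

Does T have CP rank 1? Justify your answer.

No

The mode-2 unfolding of T (rows indexed by j, columns by (i,k) = (0,0), (0,1), (1,0), (1,1)) is [[-8, 12, 2, -4], [24, -18, -9, 6]].
There the 2×2 minor on rows j ∈ {0, 1}, columns (i,k) ∈ {(0,0), (0,1)} is det [[-8, 12], [24, -18]] = -144 ≠ 0, so this unfolding has rank ≥ 2; CP rank is at least every unfolding rank, so rank(T) ≥ 2.
In particular rank(T) ≥ 2 > 1, so T is not rank-1.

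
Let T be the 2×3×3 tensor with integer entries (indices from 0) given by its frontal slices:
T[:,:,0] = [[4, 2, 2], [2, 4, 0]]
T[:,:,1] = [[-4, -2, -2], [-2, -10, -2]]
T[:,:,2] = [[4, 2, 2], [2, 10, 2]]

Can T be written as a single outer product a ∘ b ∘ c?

No

The mode-2 unfolding of T (rows indexed by j, columns by (i,k) = (0,0), (0,1), (0,2), (1,0), (1,1), (1,2)) is [[4, -4, 4, 2, -2, 2], [2, -2, 2, 4, -10, 10], [2, -2, 2, 0, -2, 2]].
There the 3×3 minor on rows j ∈ {0, 1, 2}, columns (i,k) ∈ {(0,0), (1,0), (1,1)} is det [[4, 2, -2], [2, 4, -10], [2, 0, -2]] = -48 ≠ 0, so this unfolding has rank ≥ 3; CP rank is at least every unfolding rank, so rank(T) ≥ 3.
In particular rank(T) ≥ 3 > 1, so T is not rank-1.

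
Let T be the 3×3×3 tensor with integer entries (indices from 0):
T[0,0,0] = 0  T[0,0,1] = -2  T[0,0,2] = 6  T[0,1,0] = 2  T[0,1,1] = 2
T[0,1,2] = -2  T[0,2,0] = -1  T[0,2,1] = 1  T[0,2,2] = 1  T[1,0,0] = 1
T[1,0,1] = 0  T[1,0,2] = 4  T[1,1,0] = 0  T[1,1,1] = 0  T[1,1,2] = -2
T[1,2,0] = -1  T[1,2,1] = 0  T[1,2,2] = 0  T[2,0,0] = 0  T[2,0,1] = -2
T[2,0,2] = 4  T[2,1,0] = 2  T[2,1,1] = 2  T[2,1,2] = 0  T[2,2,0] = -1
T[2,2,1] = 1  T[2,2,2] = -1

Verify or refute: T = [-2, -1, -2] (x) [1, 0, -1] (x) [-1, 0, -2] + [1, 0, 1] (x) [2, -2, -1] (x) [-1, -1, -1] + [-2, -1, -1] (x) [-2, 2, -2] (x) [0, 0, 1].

Yes

Reconstruct entrywise from the claimed factors. For example, T[1,0,2] = 4 and Σₗ aₗ[1]bₗ[0]cₗ[2] = (-1)·(1)·(-2) + (0)·(2)·(-1) + (-1)·(-2)·(1) = 4; checking all 27 entries, every one matches. The claim holds.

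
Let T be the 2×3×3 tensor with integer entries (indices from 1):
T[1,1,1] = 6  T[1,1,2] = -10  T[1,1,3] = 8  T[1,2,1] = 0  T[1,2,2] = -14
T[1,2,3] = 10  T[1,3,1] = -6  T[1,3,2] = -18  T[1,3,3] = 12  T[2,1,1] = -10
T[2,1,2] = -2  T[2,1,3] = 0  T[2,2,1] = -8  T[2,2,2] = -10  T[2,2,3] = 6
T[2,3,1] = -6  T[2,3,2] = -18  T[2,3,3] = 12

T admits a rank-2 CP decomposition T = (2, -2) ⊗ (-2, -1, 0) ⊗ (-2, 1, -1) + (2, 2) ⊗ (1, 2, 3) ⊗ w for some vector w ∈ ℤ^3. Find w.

w = (-1, -3, 2)

Subtract the known terms from T to get the rank-1 residual R = (2, 2) ⊗ (1, 2, 3) ⊗ w, so R[i,j,k] = a[i]·b[j]·w[k]. Pick indices with nonzero a[1]·b[1] = (2)·(1) = 2. Only the fibre through (1,1,·) is needed: R[1,1,:] = T[1,1,:] − Σₗ aₗ[1]bₗ[1]cₗ = [6, -10, 8] − (2)·(-2)·(-2, 1, -1) = [-2, -6, 4]. Then w[k] = R[1,1,k] / 2 for each k, giving w = [-2, -6, 4] / 2 = (-1, -3, 2).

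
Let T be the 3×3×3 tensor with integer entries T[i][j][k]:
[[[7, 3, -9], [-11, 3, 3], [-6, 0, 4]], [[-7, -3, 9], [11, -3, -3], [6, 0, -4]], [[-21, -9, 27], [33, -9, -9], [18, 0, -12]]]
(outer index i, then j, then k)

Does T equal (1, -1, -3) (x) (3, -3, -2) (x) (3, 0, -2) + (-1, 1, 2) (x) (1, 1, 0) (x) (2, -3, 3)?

No

Reconstruct entry (2,0,0) from the claimed factors: Σₗ aₗ[2]bₗ[0]cₗ[0] = (-3)·(3)·(3) + (2)·(1)·(2) = -23, but T[2,0,0] = -21. The claim is false.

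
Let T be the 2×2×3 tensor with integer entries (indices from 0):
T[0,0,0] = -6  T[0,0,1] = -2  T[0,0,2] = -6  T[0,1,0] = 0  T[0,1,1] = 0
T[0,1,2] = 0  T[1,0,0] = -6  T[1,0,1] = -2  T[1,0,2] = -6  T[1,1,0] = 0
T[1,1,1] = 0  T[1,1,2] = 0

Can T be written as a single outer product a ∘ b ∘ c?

Yes

If T = a ∘ b ∘ c then every fibre of T is a multiple of the corresponding factor, so read the factors off the fibres through the nonzero entry T[0,0,0] = -6.
The mode-1 fibre T[:,0,0] = [-6, -6] gives a = (1, 1) (primitive direction); the mode-2 fibre T[0,:,0] = [-6, 0] gives b = (1, 0); then c[k] = T[0,0,k] / (a[0]·b[0]) = [-6, -2, -6] / 1 = (-6, -2, -6).
Expanding (1, 1) ∘ (1, 0) ∘ (-6, -2, -6) reproduces all 12 entries of T, so T = (1, 1) ∘ (1, 0) ∘ (-6, -2, -6) and rank(T) ≤ 1.
Equivalently every frontal slice T[:,:,k] is c[k] times the rank-1 matrix (1, 1) ∘ (1, 0). So T has rank 1 (it is nonzero).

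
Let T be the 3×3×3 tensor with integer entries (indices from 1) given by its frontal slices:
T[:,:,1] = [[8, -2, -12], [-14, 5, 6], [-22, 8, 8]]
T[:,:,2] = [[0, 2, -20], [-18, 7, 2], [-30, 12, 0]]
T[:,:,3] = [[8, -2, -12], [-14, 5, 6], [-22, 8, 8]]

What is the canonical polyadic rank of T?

2

Lower bound: in the mode-1 unfolding of T (rows indexed by i, columns by (j,k)) the 2×2 minor on rows i ∈ {1, 2}, columns (j,k) ∈ {(1,1), (1,2)} is det [[8, 0], [-14, -18]] = -144 ≠ 0, so that unfolding has rank ≥ 2 and hence rank(T) ≥ 2 (CP rank is at least every unfolding rank, though it can be larger).
Upper bound: with S_k = T[:,:,k], the two rank-1 terms a₁b₁ᵀ, a₂b₂ᵀ are the rank-1 members of the pencil x·S₁ + y·S₂.
The 2×2 minor of x·S₁ + y·S₂ on rows {1,2}, columns {1,2} is 12·x² + 48·xy + 36·y² = 12·(x + 3·y)(x + y), vanishing at (x:y) = (3:-1) and (1:-1).
M₁ = 3·S₁ − S₂ = [[24, -8, -16], [-24, 8, 16], [-36, 12, 24]] = 4·[2, -2, -3][3, -1, -2]ᵀ and M₂ = S₁ − S₂ = [[8, -4, 8], [4, -2, 4], [8, -4, 8]] = 2·[2, 1, 2][2, -1, 2]ᵀ, so take a₁ = [2, -2, -3], b₁ = [3, -1, -2], a₂ = [2, 1, 2], b₂ = [2, -1, 2].
Each slice is an integer combination of E₁ = a₁b₁ᵀ and E₂ = a₂b₂ᵀ: S₁ = 2·E₁ − E₂, S₂ = 2·E₁ − 3·E₂, S₃ = 2·E₁ − E₂; reading off coefficients, c₁ = [2, 2, 2] and c₂ = [-1, -3, -1].
Hence T = [2, -2, -3] (x) [3, -1, -2] (x) [2, 2, 2] + [2, 1, 2] (x) [2, -1, 2] (x) [-1, -3, -1], so rank(T) ≤ 2.
These bounds meet, so rank(T) = 2.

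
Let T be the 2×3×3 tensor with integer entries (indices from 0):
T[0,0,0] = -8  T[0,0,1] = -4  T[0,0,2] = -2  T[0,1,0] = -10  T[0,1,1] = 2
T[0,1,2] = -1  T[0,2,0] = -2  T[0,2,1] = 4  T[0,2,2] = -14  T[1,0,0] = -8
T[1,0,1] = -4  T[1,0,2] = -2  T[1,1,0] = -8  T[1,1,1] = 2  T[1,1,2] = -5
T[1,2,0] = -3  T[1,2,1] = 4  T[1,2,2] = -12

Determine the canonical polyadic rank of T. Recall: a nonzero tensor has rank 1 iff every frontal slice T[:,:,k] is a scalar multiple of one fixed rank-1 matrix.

3

Lower bound: the mode-3 unfolding of T (rows indexed by k, columns by (i,j) = (0,0), (0,1), (0,2), (1,0), (1,1), (1,2)) is [[-8, -10, -2, -8, -8, -3], [-4, 2, 4, -4, 2, 4], [-2, -1, -14, -2, -5, -12]].
There the 3×3 minor on rows k ∈ {0, 1, 2}, columns (i,j) ∈ {(0,0), (0,1), (0,2)} is det [[-8, -10, -2], [-4, 2, 4], [-2, -1, -14]] = 816 ≠ 0, so this unfolding has rank ≥ 3; CP rank is at least every unfolding rank, so rank(T) ≥ 3. (This is only a lower bound: in general the CP rank may exceed every unfolding rank, so we still need to exhibit 3 rank-1 terms summing to T.)
Upper bound: T is a sum of 3 rank-1 terms, T = (1, 1) ⊗ (1, 2, 2) ⊗ (-4, 0, -4) + (1, 1) ⊗ (2, -1, -2) ⊗ (-2, -2, 1) + (2, 1) ⊗ (0, 2, -1) ⊗ (-1, 0, 2) (one valid choice — decompositions are not unique — normalised so each a, b is primitive with positive first nonzero entry; check it by expanding all entries), so rank(T) ≤ 3.
These bounds meet, so rank(T) = 3.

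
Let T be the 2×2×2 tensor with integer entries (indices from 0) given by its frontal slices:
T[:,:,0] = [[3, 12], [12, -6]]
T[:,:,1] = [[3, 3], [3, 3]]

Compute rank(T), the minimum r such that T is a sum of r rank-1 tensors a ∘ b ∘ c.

2

Lower bound: in the mode-3 unfolding of T (rows indexed by k, columns by (i,j)) the 2×2 minor on rows k ∈ {0, 1}, columns (i,j) ∈ {(0,0), (0,1)} is det [[3, 12], [3, 3]] = -27 ≠ 0, so that unfolding has rank ≥ 2 and hence rank(T) ≥ 2 (CP rank is at least every unfolding rank, though it can be larger).
Upper bound: with S_k = T[:,:,k], the two rank-1 terms a₁b₁ᵀ, a₂b₂ᵀ are the rank-1 members of the pencil x·S₀ + y·S₁.
det(x·S₀ + y·S₁) is −162·x² − 81·xy = (-81)·(2·x + y)(x), vanishing at (x:y) = (1:-2) and (0:1).
M₁ = S₀ − 2·S₁ = [[-3, 6], [6, -12]] = (-3)·(1, -2)(1, -2)ᵀ and M₂ = S₁ = [[3, 3], [3, 3]] = 3·(1, 1)(1, 1)ᵀ, so take a₁ = (1, -2), b₁ = (1, -2), a₂ = (1, 1), b₂ = (1, 1).
Each slice is an integer combination of E₁ = a₁b₁ᵀ and E₂ = a₂b₂ᵀ: S₀ = −3·E₁ + 6·E₂, S₁ = 3·E₂; reading off coefficients, c₁ = (-3, 0) and c₂ = (6, 3).
Hence T = (1, -2) ∘ (1, -2) ∘ (-3, 0) + (1, 1) ∘ (1, 1) ∘ (6, 3), so rank(T) ≤ 2.
These bounds meet, so rank(T) = 2.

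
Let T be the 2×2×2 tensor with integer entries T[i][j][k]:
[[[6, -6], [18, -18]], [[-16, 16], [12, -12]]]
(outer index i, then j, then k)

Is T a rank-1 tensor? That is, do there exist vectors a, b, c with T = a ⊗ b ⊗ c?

No

The mode-1 unfolding of T (rows indexed by i, columns by (j,k) = (0,0), (0,1), (1,0), (1,1)) is [[6, -6, 18, -18], [-16, 16, 12, -12]].
There the 2×2 minor on rows i ∈ {0, 1}, columns (j,k) ∈ {(0,0), (1,0)} is det [[6, 18], [-16, 12]] = 360 ≠ 0, so this unfolding has rank ≥ 2; CP rank is at least every unfolding rank, so rank(T) ≥ 2.
In particular rank(T) ≥ 2 > 1, so T is not rank-1.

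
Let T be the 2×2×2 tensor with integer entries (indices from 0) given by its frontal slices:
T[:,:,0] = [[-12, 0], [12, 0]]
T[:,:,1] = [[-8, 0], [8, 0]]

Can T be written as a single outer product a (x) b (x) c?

Yes

The mode-1 fibre T[:,0,0] = [-12, 12] gives a = [1, -1] (primitive direction); the mode-2 fibre T[0,:,0] = [-12, 0] gives b = [1, 0]; then c[k] = T[0,0,k] / (a[0]·b[0]) = [-12, -8] / 1 = [-12, -8].
Expanding [1, -1] (x) [1, 0] (x) [-12, -8] reproduces all 8 entries of T, so T = [1, -1] (x) [1, 0] (x) [-12, -8] and rank(T) ≤ 1.
Equivalently every frontal slice T[:,:,k] is c[k] times the rank-1 matrix [1, -1] (x) [1, 0]. So T has rank 1 (it is nonzero).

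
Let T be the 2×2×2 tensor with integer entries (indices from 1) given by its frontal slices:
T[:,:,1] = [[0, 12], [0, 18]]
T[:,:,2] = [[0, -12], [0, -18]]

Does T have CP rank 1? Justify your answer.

The mode-1 fibre T[:,2,1] = [12, 18] gives a = (2, 3) (primitive direction); the mode-2 fibre T[1,:,1] = [0, 12] gives b = (0, 1); then c[k] = T[1,2,k] / (a[1]·b[2]) = [12, -12] / 2 = (6, -6).
Expanding (2, 3) (x) (0, 1) (x) (6, -6) reproduces all 8 entries of T, so T = (2, 3) (x) (0, 1) (x) (6, -6) and rank(T) ≤ 1.
Equivalently every frontal slice T[:,:,k] is c[k] times the rank-1 matrix (2, 3) (x) (0, 1). So T has rank 1 (it is nonzero).

Yes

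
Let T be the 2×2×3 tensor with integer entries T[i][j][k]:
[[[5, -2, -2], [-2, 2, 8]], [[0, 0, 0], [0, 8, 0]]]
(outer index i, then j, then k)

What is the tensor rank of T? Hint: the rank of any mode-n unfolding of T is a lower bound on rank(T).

3

Lower bound: the mode-3 unfolding of T (rows indexed by k, columns by (i,j) = (0,0), (0,1), (1,0), (1,1)) is [[5, -2, 0, 0], [-2, 2, 0, 8], [-2, 8, 0, 0]].
There the 3×3 minor on rows k ∈ {0, 1, 2}, columns (i,j) ∈ {(0,0), (0,1), (1,1)} is det [[5, -2, 0], [-2, 2, 8], [-2, 8, 0]] = -288 ≠ 0, so this unfolding has rank ≥ 3; CP rank is at least every unfolding rank, so rank(T) ≥ 3. (Flattening ranks never certify an upper bound on CP rank; for that we must actually write T with 3 rank-1 terms.)
Upper bound: T is a sum of 3 rank-1 terms, T = [0, 1] ⊗ [0, 1] ⊗ [0, 8, 0] + [1, 0] ⊗ [1, -1] ⊗ [4, -2, -4] + [1, 0] ⊗ [1, 2] ⊗ [1, 0, 2] (written with every a and b primitive with positive leading entry and the scale carried by c; CP decompositions are not unique, and this one is verified by expanding entrywise), so rank(T) ≤ 3.
These bounds meet, so rank(T) = 3.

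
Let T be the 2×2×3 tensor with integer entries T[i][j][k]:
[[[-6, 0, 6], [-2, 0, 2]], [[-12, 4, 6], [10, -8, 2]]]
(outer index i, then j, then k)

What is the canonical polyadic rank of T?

2

Lower bound: the mode-1 unfolding of T (rows indexed by i, columns by (j,k) = (0,0), (0,1), (0,2), (1,0), (1,1), (1,2)) is [[-6, 0, 6, -2, 0, 2], [-12, 4, 6, 10, -8, 2]].
There the 2×2 minor on rows i ∈ {0, 1}, columns (j,k) ∈ {(0,0), (0,1)} is det [[-6, 0], [-12, 4]] = -24 ≠ 0, so this unfolding has rank ≥ 2; CP rank is at least every unfolding rank, so rank(T) ≥ 2. (This is only a lower bound: in general the CP rank may exceed every unfolding rank, so we still need to exhibit 2 rank-1 terms summing to T.)
Upper bound — finding two terms. Write S_k = T[:,:,k] for the frontal slices: S₀ = [[-6, -2], [-12, 10]], S₁ = [[0, 0], [4, -8]], S₂ = [[6, 2], [6, 2]].
If T = a₁ ⊗ b₁ ⊗ c₁ + a₂ ⊗ b₂ ⊗ c₂ then each S_k = c₁[k]·a₁b₁ᵀ + c₂[k]·a₂b₂ᵀ. S₀ and S₁ are linearly independent, so a₁b₁ᵀ and a₂b₂ᵀ must span the same plane of matrices: they are the rank-1 matrices of the form x·S₀ + y·S₁.
det(x·S₀ + y·S₁) is −84·x² + 56·xy = (-28)·(3·x − 2·y)(x), vanishing at (x:y) = (2:3) and (0:1).
M₁ = 2·S₀ + 3·S₁ = [[-12, -4], [-12, -4]] = (-4)·(1, 1)(3, 1)ᵀ and M₂ = S₁ = [[0, 0], [4, -8]] = 4·(0, 1)(1, -2)ᵀ, so take a₁ = (1, 1), b₁ = (3, 1), a₂ = (0, 1), b₂ = (1, -2).
Each slice is an integer combination of E₁ = a₁b₁ᵀ and E₂ = a₂b₂ᵀ: S₀ = −2·E₁ − 6·E₂, S₁ = 4·E₂, S₂ = 2·E₁; reading off coefficients, c₁ = (-2, 0, 2) and c₂ = (-6, 4, 0).
Hence T = (1, 1) ⊗ (3, 1) ⊗ (-2, 0, 2) + (0, 1) ⊗ (1, -2) ⊗ (-6, 4, 0), so rank(T) ≤ 2.
These bounds meet, so rank(T) = 2.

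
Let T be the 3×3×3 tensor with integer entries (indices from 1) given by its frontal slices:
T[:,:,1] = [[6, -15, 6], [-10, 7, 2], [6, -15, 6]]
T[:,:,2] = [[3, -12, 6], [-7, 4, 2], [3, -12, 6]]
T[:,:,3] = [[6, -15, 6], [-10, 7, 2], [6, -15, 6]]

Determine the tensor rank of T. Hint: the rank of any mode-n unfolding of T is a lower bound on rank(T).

2

Lower bound: the mode-3 unfolding of T (rows indexed by k, columns by (i,j) = (1,1), (1,2), (1,3), (2,1), (2,2), (2,3), (3,1), (3,2), (3,3)) is [[6, -15, 6, -10, 7, 2, 6, -15, 6], [3, -12, 6, -7, 4, 2, 3, -12, 6], [6, -15, 6, -10, 7, 2, 6, -15, 6]].
There the 2×2 minor on rows k ∈ {1, 2}, columns (i,j) ∈ {(1,1), (1,2)} is det [[6, -15], [3, -12]] = -27 ≠ 0, so this unfolding has rank ≥ 2; CP rank is at least every unfolding rank, so rank(T) ≥ 2. (Unfolding ranks only ever bound the CP rank from below — rank(T) can be strictly larger than all of them — so the matching upper bound has to come from an explicit 2-term decomposition.)
Upper bound — finding two terms. Write S_k = T[:,:,k] for the frontal slices: S₁ = [[6, -15, 6], [-10, 7, 2], [6, -15, 6]], S₂ = [[3, -12, 6], [-7, 4, 2], [3, -12, 6]], S₃ = [[6, -15, 6], [-10, 7, 2], [6, -15, 6]].
If T = a₁ (x) b₁ (x) c₁ + a₂ (x) b₂ (x) c₂ then each S_k = c₁[k]·a₁b₁ᵀ + c₂[k]·a₂b₂ᵀ. S₁ and S₂ are linearly independent, so a₁b₁ᵀ and a₂b₂ᵀ must span the same plane of matrices: they are the rank-1 matrices of the form x·S₁ + y·S₂.
The 2×2 minor of x·S₁ + y·S₂ on rows {1,2}, columns {1,2} is −108·x² − 180·xy − 72·y² = (-36)·(3·x + 2·y)(x + y), vanishing at (x:y) = (2:-3) and (1:-1).
M₁ = 2·S₁ − 3·S₂ = [[3, 6, -6], [1, 2, -2], [3, 6, -6]] = [3, 1, 3][1, 2, -2]ᵀ and M₂ = S₁ − S₂ = [[3, -3, 0], [-3, 3, 0], [3, -3, 0]] = 3·[1, -1, 1][1, -1, 0]ᵀ, so take a₁ = [3, 1, 3], b₁ = [1, 2, -2], a₂ = [1, -1, 1], b₂ = [1, -1, 0].
Each slice is an integer combination of E₁ = a₁b₁ᵀ and E₂ = a₂b₂ᵀ: S₁ = −E₁ + 9·E₂, S₂ = −E₁ + 6·E₂, S₃ = −E₁ + 9·E₂; reading off coefficients, c₁ = [-1, -1, -1] and c₂ = [9, 6, 9].
Hence T = [3, 1, 3] (x) [1, 2, -2] (x) [-1, -1, -1] + [1, -1, 1] (x) [1, -1, 0] (x) [9, 6, 9], so rank(T) ≤ 2.
These bounds meet, so rank(T) = 2.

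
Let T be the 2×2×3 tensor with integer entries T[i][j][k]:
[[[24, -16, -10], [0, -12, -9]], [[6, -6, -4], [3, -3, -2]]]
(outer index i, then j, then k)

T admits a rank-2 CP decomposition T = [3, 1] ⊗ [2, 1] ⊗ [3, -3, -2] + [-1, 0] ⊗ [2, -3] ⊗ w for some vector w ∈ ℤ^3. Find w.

w = [-3, -1, -1]

Subtract the known terms from T to get the rank-1 residual R = [-1, 0] ⊗ [2, -3] ⊗ w, so R[i,j,k] = a[i]·b[j]·w[k]. Pick indices with nonzero a[0]·b[0] = (-1)·(2) = -2. Only the fibre through (0,0,·) is needed: R[0,0,:] = T[0,0,:] − Σₗ aₗ[0]bₗ[0]cₗ = [24, -16, -10] − (3)·(2)·[3, -3, -2] = [6, 2, 2]. Then w[k] = R[0,0,k] / -2 for each k, giving w = [6, 2, 2] / -2 = [-3, -1, -1].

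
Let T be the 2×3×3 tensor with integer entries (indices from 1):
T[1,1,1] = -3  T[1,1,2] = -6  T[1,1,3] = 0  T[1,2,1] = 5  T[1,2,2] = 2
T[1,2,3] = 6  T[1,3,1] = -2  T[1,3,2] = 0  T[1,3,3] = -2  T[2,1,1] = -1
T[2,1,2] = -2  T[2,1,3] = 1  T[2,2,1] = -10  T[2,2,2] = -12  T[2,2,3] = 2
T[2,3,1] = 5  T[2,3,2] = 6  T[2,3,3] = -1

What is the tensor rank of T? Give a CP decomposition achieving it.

Lower bound: the mode-2 unfolding of T (rows indexed by j, columns by (i,k) = (1,1), (1,2), (1,3), (2,1), (2,2), (2,3)) is [[-3, -6, 0, -1, -2, 1], [5, 2, 6, -10, -12, 2], [-2, 0, -2, 5, 6, -1]].
There the 3×3 minor on rows j ∈ {1, 2, 3}, columns (i,k) ∈ {(1,1), (1,2), (1,3)} is det [[-3, -6, 0], [5, 2, 6], [-2, 0, -2]] = 24 ≠ 0, so this unfolding has rank ≥ 3; CP rank is at least every unfolding rank, so rank(T) ≥ 3. (Unfolding ranks only ever bound the CP rank from below — rank(T) can be strictly larger than all of them — so the matching upper bound has to come from an explicit 3-term decomposition.)
Upper bound: T is a sum of 3 rank-1 terms, T = [1, -1] ⊗ [0, 2, -1] ⊗ [4, 4, 0] + [1, 0] ⊗ [1, -1, 0] ⊗ [-1, -2, -2] + [2, 1] ⊗ [1, 2, -1] ⊗ [-1, -2, 1] (written with every a and b primitive with positive leading entry and the scale carried by c; CP decompositions are not unique, and this one is verified by expanding entrywise), so rank(T) ≤ 3.
These bounds meet, so rank(T) = 3.
Check entry T[2,2,3] = 2: (-1)·(2)·(0) + (0)·(-1)·(-2) + (1)·(2)·(1) = 2.

rank(T) = 3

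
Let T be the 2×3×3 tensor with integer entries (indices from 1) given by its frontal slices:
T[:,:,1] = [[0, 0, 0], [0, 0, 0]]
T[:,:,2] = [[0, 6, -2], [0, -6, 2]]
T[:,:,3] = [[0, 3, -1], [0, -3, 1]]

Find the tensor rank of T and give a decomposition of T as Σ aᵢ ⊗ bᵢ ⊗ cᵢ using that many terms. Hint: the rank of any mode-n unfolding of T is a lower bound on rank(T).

Lower bound: T ≠ 0 (e.g. T[1,2,2] = 6), so rank(T) ≥ 1.
Upper bound: if T = a ⊗ b ⊗ c then every fibre of T is a multiple of the corresponding factor, so read the factors off the fibres through the nonzero entry T[1,2,2] = 6.
The mode-1 fibre T[:,2,2] = [6, -6] gives a = [1, -1] (primitive direction); the mode-2 fibre T[1,:,2] = [0, 6, -2] gives b = [0, 3, -1]; then c[k] = T[1,2,k] / (a[1]·b[2]) = [0, 6, 3] / 3 = [0, 2, 1].
Expanding [1, -1] ⊗ [0, 3, -1] ⊗ [0, 2, 1] reproduces all 18 entries of T, so T = [1, -1] ⊗ [0, 3, -1] ⊗ [0, 2, 1] and rank(T) ≤ 1.
These bounds meet, so rank(T) = 1.

rank(T) = 1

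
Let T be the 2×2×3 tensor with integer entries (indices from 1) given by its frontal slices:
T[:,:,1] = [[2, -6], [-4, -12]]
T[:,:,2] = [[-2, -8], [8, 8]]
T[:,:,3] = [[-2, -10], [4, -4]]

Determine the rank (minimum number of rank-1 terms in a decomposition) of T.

3

Lower bound: the mode-3 unfolding of T (rows indexed by k, columns by (i,j) = (1,1), (1,2), (2,1), (2,2)) is [[2, -6, -4, -12], [-2, -8, 8, 8], [-2, -10, 4, -4]].
There the 3×3 minor on rows k ∈ {1, 2, 3}, columns (i,j) ∈ {(1,1), (1,2), (2,1)} is det [[2, -6, -4], [-2, -8, 8], [-2, -10, 4]] = 128 ≠ 0, so this unfolding has rank ≥ 3; CP rank is at least every unfolding rank, so rank(T) ≥ 3. (Unfolding ranks only ever bound the CP rank from below — rank(T) can be strictly larger than all of them — so the matching upper bound has to come from an explicit 3-term decomposition.)
Upper bound: T is a sum of 3 rank-1 terms, T = [1, -2] ⊗ [1, 1] ⊗ [2, -4, -2] + [1, 0] ⊗ [1, -2] ⊗ [0, 2, 0] + [1, 1] ⊗ [0, 1] ⊗ [-8, 0, -8] (one valid choice — decompositions are not unique — normalised so each a, b is primitive with positive first nonzero entry; check it by expanding all entries), so rank(T) ≤ 3.
These bounds meet, so rank(T) = 3.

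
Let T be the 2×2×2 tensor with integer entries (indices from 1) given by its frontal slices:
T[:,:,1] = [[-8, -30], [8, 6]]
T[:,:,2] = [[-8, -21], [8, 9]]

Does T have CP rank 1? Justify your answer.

The mode-1 unfolding of T (rows indexed by i, columns by (j,k) = (1,1), (1,2), (2,1), (2,2)) is [[-8, -8, -30, -21], [8, 8, 6, 9]].
There the 2×2 minor on rows i ∈ {1, 2}, columns (j,k) ∈ {(1,1), (2,1)} is det [[-8, -30], [8, 6]] = 192 ≠ 0, so this unfolding has rank ≥ 2; CP rank is at least every unfolding rank, so rank(T) ≥ 2.
In particular rank(T) ≥ 2 > 1, so T is not rank-1.

No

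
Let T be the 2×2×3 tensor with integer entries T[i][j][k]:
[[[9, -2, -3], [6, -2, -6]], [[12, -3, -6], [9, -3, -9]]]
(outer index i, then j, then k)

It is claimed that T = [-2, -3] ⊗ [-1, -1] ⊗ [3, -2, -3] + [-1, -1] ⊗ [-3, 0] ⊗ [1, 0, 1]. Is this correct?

Reconstruct entry (0,0,1) from the claimed factors: Σₗ aₗ[0]bₗ[0]cₗ[1] = (-2)·(-1)·(-2) + (-1)·(-3)·(0) = -4, but T[0,0,1] = -2. The claim is false.

No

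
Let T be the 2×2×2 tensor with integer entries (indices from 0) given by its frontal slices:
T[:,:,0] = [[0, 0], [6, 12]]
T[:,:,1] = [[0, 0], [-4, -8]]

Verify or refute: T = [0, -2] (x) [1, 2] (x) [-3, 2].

Reconstruct entrywise from the claimed factors. For example, T[1,0,1] = -4 and Σₗ aₗ[1]bₗ[0]cₗ[1] = (-2)·(1)·(2) = -4; checking all 8 entries, every one matches. The claim holds.

Yes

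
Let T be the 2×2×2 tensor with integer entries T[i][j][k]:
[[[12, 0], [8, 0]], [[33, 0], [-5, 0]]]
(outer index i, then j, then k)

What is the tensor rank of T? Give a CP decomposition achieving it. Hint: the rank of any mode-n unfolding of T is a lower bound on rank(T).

Lower bound: the mode-2 unfolding of T (rows indexed by j, columns by (i,k) = (0,0), (0,1), (1,0), (1,1)) is [[12, 0, 33, 0], [8, 0, -5, 0]].
There the 2×2 minor on rows j ∈ {0, 1}, columns (i,k) ∈ {(0,0), (1,0)} is det [[12, 33], [8, -5]] = -324 ≠ 0, so this unfolding has rank ≥ 2; CP rank is at least every unfolding rank, so rank(T) ≥ 2. (Unfolding ranks only ever bound the CP rank from below — rank(T) can be strictly larger than all of them — so the matching upper bound has to come from an explicit 2-term decomposition.)
Upper bound — finding two terms. Every mode-3 slice of T is a multiple of one matrix: T[:,:,k] = c[k]·M with c = (1, 0) and M = [[12, 8], [33, -5]] (rows indexed by i, columns by j). So it suffices to write M as a sum of two rank-1 matrices.
Splitting M by its rows (i = 0, 1), M = (1, 0)(12, 8)ᵀ + (0, 1)(33, -5)ᵀ.
Hence T = (1, 0) ∘ (12, 8) ∘ (1, 0) + (0, 1) ∘ (33, -5) ∘ (1, 0), so rank(T) ≤ 2.
These bounds meet, so rank(T) = 2.

rank(T) = 2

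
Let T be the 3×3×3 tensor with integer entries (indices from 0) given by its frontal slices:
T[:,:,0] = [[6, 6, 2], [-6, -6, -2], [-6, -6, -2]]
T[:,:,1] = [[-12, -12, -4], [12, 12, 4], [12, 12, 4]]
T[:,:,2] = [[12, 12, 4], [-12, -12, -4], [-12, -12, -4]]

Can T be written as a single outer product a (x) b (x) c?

Yes

If T = a (x) b (x) c then every fibre of T is a multiple of the corresponding factor, so read the factors off the fibres through the nonzero entry T[0,0,0] = 6.
The mode-1 fibre T[:,0,0] = [6, -6, -6] gives a = (1, -1, -1) (primitive direction); the mode-2 fibre T[0,:,0] = [6, 6, 2] gives b = (3, 3, 1); then c[k] = T[0,0,k] / (a[0]·b[0]) = [6, -12, 12] / 3 = (2, -4, 4).
Expanding (1, -1, -1) (x) (3, 3, 1) (x) (2, -4, 4) reproduces all 27 entries of T, so T = (1, -1, -1) (x) (3, 3, 1) (x) (2, -4, 4) and rank(T) ≤ 1.
Equivalently every frontal slice T[:,:,k] is c[k] times the rank-1 matrix (1, -1, -1) (x) (3, 3, 1). So T has rank 1 (it is nonzero).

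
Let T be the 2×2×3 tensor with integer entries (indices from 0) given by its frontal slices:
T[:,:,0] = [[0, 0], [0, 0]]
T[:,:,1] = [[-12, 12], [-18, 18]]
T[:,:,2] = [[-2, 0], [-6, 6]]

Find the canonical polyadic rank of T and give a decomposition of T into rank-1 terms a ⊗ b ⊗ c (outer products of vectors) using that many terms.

Lower bound: the mode-1 unfolding of T (rows indexed by i, columns by (j,k) = (0,0), (0,1), (0,2), (1,0), (1,1), (1,2)) is [[0, -12, -2, 0, 12, 0], [0, -18, -6, 0, 18, 6]].
There the 2×2 minor on rows i ∈ {0, 1}, columns (j,k) ∈ {(0,1), (0,2)} is det [[-12, -2], [-18, -6]] = 36 ≠ 0, so this unfolding has rank ≥ 2; CP rank is at least every unfolding rank, so rank(T) ≥ 2. (Unfolding ranks only ever bound the CP rank from below — rank(T) can be strictly larger than all of them — so the matching upper bound has to come from an explicit 2-term decomposition.)
Upper bound — finding two terms. Write S_k = T[:,:,k] for the frontal slices: S₀ = [[0, 0], [0, 0]], S₁ = [[-12, 12], [-18, 18]], S₂ = [[-2, 0], [-6, 6]].
If T = a₁ ⊗ b₁ ⊗ c₁ + a₂ ⊗ b₂ ⊗ c₂ then each S_k = c₁[k]·a₁b₁ᵀ + c₂[k]·a₂b₂ᵀ. S₁ and S₂ are linearly independent, so a₁b₁ᵀ and a₂b₂ᵀ must span the same plane of matrices: they are the rank-1 matrices of the form x·S₁ + y·S₂.
det(x·S₁ + y·S₂) is −36·xy − 12·y² = (-12)·(y)(3·x + y), vanishing at (x:y) = (1:0) and (1:-3).
M₁ = S₁ = [[-12, 12], [-18, 18]] = (-6)·(2, 3)(1, -1)ᵀ and M₂ = S₁ − 3·S₂ = [[-6, 12], [0, 0]] = (-6)·(1, 0)(1, -2)ᵀ, so take a₁ = (2, 3), b₁ = (1, -1), a₂ = (1, 0), b₂ = (1, -2).
Each slice is an integer combination of E₁ = a₁b₁ᵀ and E₂ = a₂b₂ᵀ: S₀ = 0, S₁ = −6·E₁, S₂ = −2·E₁ + 2·E₂; reading off coefficients, c₁ = (0, -6, -2) and c₂ = (0, 0, 2).
Hence T = (2, 3) ⊗ (1, -1) ⊗ (0, -6, -2) + (1, 0) ⊗ (1, -2) ⊗ (0, 0, 2), so rank(T) ≤ 2.
These bounds meet, so rank(T) = 2.

rank(T) = 2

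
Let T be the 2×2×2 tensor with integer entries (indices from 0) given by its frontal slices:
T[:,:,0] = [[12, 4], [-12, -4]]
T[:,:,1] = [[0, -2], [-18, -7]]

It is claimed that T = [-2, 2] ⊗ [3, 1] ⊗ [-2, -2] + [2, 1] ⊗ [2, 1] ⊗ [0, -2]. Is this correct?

No

Reconstruct entry (0,0,1) from the claimed factors: Σₗ aₗ[0]bₗ[0]cₗ[1] = (-2)·(3)·(-2) + (2)·(2)·(-2) = 4, but T[0,0,1] = 0. The claim is false.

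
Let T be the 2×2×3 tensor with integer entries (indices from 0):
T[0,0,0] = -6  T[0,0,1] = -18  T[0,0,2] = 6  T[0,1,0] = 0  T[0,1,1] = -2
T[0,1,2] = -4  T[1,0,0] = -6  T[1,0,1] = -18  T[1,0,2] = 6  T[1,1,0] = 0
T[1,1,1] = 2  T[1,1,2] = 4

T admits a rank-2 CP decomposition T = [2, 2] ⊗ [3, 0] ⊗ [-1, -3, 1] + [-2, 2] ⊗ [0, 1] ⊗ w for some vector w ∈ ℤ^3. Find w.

Subtract the known terms from T to get the rank-1 residual R = [-2, 2] ⊗ [0, 1] ⊗ w, so R[i,j,k] = a[i]·b[j]·w[k]. Pick indices with nonzero a[0]·b[1] = (-2)·(1) = -2. Only the fibre through (0,1,·) is needed: R[0,1,:] = T[0,1,:] − Σₗ aₗ[0]bₗ[1]cₗ = [0, -2, -4] − (2)·(0)·[-1, -3, 1] = [0, -2, -4]. Then w[k] = R[0,1,k] / -2 for each k, giving w = [0, -2, -4] / -2 = [0, 1, 2].

w = [0, 1, 2]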